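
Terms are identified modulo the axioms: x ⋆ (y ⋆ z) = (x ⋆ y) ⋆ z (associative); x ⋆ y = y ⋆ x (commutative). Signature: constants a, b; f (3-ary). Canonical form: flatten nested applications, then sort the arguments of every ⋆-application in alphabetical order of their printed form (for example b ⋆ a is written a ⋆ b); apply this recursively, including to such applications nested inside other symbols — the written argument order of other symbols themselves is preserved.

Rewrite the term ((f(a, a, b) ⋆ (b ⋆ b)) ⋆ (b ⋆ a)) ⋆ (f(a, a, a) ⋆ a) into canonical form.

Flatten:  f(a, a, b) ⋆ b ⋆ b ⋆ b ⋆ a ⋆ f(a, a, a) ⋆ a
Sort:  a ⋆ a ⋆ b ⋆ b ⋆ b ⋆ f(a, a, a) ⋆ f(a, a, b)

Answer: a ⋆ a ⋆ b ⋆ b ⋆ b ⋆ f(a, a, a) ⋆ f(a, a, b)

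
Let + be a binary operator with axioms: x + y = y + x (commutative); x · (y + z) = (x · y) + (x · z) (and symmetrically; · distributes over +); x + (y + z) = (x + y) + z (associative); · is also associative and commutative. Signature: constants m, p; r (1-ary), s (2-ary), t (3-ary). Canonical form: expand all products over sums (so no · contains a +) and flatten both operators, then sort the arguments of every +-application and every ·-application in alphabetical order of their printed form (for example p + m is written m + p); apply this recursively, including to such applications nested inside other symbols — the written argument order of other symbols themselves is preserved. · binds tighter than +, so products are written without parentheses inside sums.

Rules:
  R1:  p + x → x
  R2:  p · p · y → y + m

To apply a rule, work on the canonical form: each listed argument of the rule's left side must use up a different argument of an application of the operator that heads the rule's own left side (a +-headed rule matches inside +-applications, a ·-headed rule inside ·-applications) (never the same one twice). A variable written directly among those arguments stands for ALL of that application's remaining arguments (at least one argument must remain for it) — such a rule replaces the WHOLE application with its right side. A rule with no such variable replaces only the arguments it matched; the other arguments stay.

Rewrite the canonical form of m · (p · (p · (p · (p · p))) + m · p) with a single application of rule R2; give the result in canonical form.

Answer: m + m · m · p + m · p · p · p

Derivation:
Canonical form:  m · m · p + m · p · p · p · p · p
Apply R2:  consuming p, p;  y := m · p · p · p
The variable takes the whole remainder — replace the entire application.
Giving:  m + m · m · p + m · p · p · p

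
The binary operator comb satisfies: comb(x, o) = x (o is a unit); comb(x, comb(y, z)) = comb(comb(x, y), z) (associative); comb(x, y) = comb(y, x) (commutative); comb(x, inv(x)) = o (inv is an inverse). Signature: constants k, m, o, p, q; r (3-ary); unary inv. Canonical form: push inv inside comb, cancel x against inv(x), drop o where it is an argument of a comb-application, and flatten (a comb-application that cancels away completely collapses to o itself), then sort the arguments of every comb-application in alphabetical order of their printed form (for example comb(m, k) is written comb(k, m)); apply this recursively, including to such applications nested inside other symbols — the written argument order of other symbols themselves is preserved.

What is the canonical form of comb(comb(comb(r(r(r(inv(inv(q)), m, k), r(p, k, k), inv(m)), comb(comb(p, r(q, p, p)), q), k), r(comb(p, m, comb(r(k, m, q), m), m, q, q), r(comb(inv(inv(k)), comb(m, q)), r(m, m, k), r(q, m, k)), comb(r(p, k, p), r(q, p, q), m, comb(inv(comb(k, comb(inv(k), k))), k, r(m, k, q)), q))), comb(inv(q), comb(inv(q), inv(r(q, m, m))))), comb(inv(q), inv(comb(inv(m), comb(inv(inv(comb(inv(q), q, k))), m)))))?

Push inv inside:  distribute inv over comb and collapse double inv
Cancel:  m cancels
Collect:  comb(r(r(r(q, m, k), r(p, k, k), inv(m)), comb(p, q, r(q, p, p)), k), r(comb(m, m, m, p, q, q, r(k, m, q)), r(comb(k, m, q), r(m, m, k), r(q, m, k)), comb(m, q, r(m, k, q), r(p, k, p), r(q, p, q))), inv(q), inv(q), inv(q), inv(r(q, m, m)), inv(k))
Order the arguments:  comb(inv(k), inv(q), inv(q), inv(q), inv(r(q, m, m)), r(comb(m, m, m, p, q, q, r(k, m, q)), r(comb(k, m, q), r(m, m, k), r(q, m, k)), comb(m, q, r(m, k, q), r(p, k, p), r(q, p, q))), r(r(r(q, m, k), r(p, k, k), inv(m)), comb(p, q, r(q, p, p)), k))

Answer: comb(inv(k), inv(q), inv(q), inv(q), inv(r(q, m, m)), r(comb(m, m, m, p, q, q, r(k, m, q)), r(comb(k, m, q), r(m, m, k), r(q, m, k)), comb(m, q, r(m, k, q), r(p, k, p), r(q, p, q))), r(r(r(q, m, k), r(p, k, k), inv(m)), comb(p, q, r(q, p, p)), k))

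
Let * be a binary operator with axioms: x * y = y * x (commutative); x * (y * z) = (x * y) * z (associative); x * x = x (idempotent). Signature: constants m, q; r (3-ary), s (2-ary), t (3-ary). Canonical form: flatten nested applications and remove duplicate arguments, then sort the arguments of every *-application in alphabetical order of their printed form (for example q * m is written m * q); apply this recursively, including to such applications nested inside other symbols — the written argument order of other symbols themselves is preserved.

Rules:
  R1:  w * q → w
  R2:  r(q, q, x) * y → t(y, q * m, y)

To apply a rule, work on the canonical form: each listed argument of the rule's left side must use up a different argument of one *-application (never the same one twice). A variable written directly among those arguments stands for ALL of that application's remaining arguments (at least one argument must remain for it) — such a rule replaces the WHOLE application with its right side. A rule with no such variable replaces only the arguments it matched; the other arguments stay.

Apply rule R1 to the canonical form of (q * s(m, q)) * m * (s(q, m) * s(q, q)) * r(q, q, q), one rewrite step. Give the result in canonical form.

Answer: m * r(q, q, q) * s(m, q) * s(q, m) * s(q, q)

Derivation:
Canonical form:  m * q * r(q, q, q) * s(m, q) * s(q, m) * s(q, q)
Match R1:  consume q;  w := m * r(q, q, q) * s(m, q) * s(q, m) * s(q, q)
The variable takes the whole remainder — replace the entire application.
Giving:  m * r(q, q, q) * s(m, q) * s(q, m) * s(q, q)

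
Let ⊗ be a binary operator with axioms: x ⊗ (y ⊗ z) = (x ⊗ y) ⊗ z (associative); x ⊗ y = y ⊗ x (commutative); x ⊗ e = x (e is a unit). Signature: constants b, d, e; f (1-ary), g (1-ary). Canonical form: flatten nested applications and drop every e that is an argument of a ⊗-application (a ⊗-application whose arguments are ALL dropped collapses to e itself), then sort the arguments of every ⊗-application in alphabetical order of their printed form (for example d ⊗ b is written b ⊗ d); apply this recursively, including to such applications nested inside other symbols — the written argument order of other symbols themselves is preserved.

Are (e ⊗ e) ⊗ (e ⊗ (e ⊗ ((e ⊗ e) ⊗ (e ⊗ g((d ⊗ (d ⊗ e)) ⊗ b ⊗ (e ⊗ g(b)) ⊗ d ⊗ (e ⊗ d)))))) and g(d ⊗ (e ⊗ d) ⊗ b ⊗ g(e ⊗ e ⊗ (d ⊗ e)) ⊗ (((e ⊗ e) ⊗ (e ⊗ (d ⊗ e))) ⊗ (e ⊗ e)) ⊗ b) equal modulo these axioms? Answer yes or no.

Answer: no — g(b ⊗ d ⊗ d ⊗ d ⊗ d ⊗ g(b)) vs g(b ⊗ b ⊗ d ⊗ d ⊗ d ⊗ g(d))

Derivation:
Left:  (e ⊗ e) ⊗ (e ⊗ (e ⊗ ((e ⊗ e) ⊗ (e ⊗ g((d ⊗ (d ⊗ e)) ⊗ b ⊗ (e ⊗ g(b)) ⊗ d ⊗ (e ⊗ d))))))
  Merge nested applications:  e ⊗ e ⊗ e ⊗ e ⊗ e ⊗ e ⊗ e ⊗ g((d ⊗ (d ⊗ e)) ⊗ b ⊗ (e ⊗ g(b)) ⊗ d ⊗ (e ⊗ d))
  Canonicalize subterm:  g((d ⊗ (d ⊗ e)) ⊗ b ⊗ (e ⊗ g(b)) ⊗ d ⊗ (e ⊗ d))  →  g(b ⊗ d ⊗ d ⊗ d ⊗ d ⊗ g(b))
  Drop the unit:  drop e (×7)
  Sort arguments:  g(b ⊗ d ⊗ d ⊗ d ⊗ d ⊗ g(b))
Right:  g(d ⊗ (e ⊗ d) ⊗ b ⊗ g(e ⊗ e ⊗ (d ⊗ e)) ⊗ (((e ⊗ e) ⊗ (e ⊗ (d ⊗ e))) ⊗ (e ⊗ e)) ⊗ b)
  Work inside:  d ⊗ (e ⊗ d) ⊗ b ⊗ g(e ⊗ e ⊗ (d ⊗ e)) ⊗ (((e ⊗ e) ⊗ (e ⊗ (d ⊗ e))) ⊗ (e ⊗ e)) ⊗ b
  Merge nested applications:  d ⊗ e ⊗ d ⊗ b ⊗ g(e ⊗ e ⊗ (d ⊗ e)) ⊗ e ⊗ e ⊗ e ⊗ d ⊗ e ⊗ e ⊗ e ⊗ b
  Simplify inside:  g(e ⊗ e ⊗ (d ⊗ e))  →  g(d)
  Drop the unit:  drop e (×7)
  Order the arguments:  b ⊗ b ⊗ d ⊗ d ⊗ d ⊗ g(d)
  Reassemble:  g(b ⊗ b ⊗ d ⊗ d ⊗ d ⊗ g(d))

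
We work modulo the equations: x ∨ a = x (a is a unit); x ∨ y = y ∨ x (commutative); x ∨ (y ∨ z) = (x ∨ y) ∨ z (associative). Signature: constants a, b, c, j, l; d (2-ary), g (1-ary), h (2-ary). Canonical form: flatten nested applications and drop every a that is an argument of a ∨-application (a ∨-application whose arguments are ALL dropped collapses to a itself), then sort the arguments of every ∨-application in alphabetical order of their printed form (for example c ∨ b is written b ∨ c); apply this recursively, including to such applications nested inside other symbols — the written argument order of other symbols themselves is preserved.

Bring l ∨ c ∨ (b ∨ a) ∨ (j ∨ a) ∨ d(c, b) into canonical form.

Flatten:  l ∨ c ∨ b ∨ a ∨ j ∨ a ∨ d(c, b)
Unit:  drop a (×2)
Sort arguments:  b ∨ c ∨ d(c, b) ∨ j ∨ l

Answer: b ∨ c ∨ d(c, b) ∨ j ∨ l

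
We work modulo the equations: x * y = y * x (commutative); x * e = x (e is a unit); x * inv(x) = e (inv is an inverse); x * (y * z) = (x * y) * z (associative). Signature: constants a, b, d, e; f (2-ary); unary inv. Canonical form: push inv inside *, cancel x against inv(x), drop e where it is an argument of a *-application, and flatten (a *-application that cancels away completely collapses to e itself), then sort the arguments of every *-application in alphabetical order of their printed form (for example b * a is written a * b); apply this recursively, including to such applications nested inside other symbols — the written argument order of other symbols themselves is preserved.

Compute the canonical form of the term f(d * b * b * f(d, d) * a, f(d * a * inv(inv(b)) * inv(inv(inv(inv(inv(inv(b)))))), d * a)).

Work inside:  d * a * inv(inv(b)) * inv(inv(inv(inv(inv(inv(b))))))
Push inv inside:  distribute inv over * and collapse double inv
Combine occurrences:  d * a * b * b
Sort:  a * b * b * d
Rebuild:  f(a * b * b * d * f(d, d), f(a * b * b * d, a * d))

Answer: f(a * b * b * d * f(d, d), f(a * b * b * d, a * d))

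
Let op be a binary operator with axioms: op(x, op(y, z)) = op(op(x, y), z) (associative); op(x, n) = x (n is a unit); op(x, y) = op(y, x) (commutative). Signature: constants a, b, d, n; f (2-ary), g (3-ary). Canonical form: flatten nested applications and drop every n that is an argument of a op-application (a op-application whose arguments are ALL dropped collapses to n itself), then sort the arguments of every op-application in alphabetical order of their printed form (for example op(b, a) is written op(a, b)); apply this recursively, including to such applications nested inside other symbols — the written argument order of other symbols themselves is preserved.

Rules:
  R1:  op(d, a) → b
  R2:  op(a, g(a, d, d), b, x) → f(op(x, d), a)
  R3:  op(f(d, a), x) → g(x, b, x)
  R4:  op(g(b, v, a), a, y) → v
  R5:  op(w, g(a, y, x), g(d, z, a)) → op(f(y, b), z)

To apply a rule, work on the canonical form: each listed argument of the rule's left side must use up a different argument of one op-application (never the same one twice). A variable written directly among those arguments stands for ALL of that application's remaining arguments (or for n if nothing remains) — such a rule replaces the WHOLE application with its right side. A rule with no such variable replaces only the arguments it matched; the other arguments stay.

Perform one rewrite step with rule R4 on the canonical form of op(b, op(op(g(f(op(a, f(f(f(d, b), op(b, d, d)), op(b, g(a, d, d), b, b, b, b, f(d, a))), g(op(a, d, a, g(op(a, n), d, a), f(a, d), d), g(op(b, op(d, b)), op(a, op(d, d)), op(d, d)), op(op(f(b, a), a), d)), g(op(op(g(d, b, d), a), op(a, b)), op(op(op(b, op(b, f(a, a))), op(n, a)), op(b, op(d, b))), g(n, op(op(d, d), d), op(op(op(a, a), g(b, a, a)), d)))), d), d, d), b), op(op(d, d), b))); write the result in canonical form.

Canonical form:  op(b, b, b, d, d, g(f(op(a, f(f(f(d, b), op(b, d, d)), op(b, b, b, b, b, f(d, a), g(a, d, d))), g(op(a, a, b, g(d, b, d)), op(a, b, b, b, b, d, f(a, a)), g(n, op(d, d, d), op(a, a, d, g(b, a, a)))), g(op(a, a, d, d, f(a, d), g(a, d, a)), g(op(b, b, d), op(a, d, d), op(d, d)), op(a, d, f(b, a)))), d), d, d))
Match R4:  consume a, g(b, a, a);  v := a, y := op(a, d)
The variable takes the whole remainder — replace the entire application.
Result:  op(b, b, b, d, d, g(f(op(a, f(f(f(d, b), op(b, d, d)), op(b, b, b, b, b, f(d, a), g(a, d, d))), g(op(a, a, b, g(d, b, d)), op(a, b, b, b, b, d, f(a, a)), g(n, op(d, d, d), a)), g(op(a, a, d, d, f(a, d), g(a, d, a)), g(op(b, b, d), op(a, d, d), op(d, d)), op(a, d, f(b, a)))), d), d, d))

Answer: op(b, b, b, d, d, g(f(op(a, f(f(f(d, b), op(b, d, d)), op(b, b, b, b, b, f(d, a), g(a, d, d))), g(op(a, a, b, g(d, b, d)), op(a, b, b, b, b, d, f(a, a)), g(n, op(d, d, d), a)), g(op(a, a, d, d, f(a, d), g(a, d, a)), g(op(b, b, d), op(a, d, d), op(d, d)), op(a, d, f(b, a)))), d), d, d))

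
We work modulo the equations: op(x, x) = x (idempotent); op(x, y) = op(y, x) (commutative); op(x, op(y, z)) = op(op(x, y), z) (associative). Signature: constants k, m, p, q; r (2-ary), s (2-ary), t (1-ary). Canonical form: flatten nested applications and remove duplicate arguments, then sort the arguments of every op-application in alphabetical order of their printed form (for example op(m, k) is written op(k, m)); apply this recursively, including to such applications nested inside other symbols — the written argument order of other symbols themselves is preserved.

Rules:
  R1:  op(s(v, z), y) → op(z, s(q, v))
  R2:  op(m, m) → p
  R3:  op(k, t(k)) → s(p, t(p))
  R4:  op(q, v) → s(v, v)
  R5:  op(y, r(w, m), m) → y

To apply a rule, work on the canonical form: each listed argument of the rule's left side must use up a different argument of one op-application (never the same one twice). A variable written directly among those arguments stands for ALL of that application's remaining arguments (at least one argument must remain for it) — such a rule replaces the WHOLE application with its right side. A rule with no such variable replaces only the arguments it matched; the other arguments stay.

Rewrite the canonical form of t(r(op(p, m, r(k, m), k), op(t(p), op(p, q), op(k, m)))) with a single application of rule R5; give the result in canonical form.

Answer: t(r(op(k, p), op(k, m, p, q, t(p))))

Derivation:
Canonical form:  t(r(op(k, m, p, r(k, m)), op(k, m, p, q, t(p))))
Match R5:  consume m, r(k, m);  w := k, y := op(k, p)
The extension variable absorbs all remaining arguments, so the whole application is rewritten.
New term:  t(r(op(k, p), op(k, m, p, q, t(p))))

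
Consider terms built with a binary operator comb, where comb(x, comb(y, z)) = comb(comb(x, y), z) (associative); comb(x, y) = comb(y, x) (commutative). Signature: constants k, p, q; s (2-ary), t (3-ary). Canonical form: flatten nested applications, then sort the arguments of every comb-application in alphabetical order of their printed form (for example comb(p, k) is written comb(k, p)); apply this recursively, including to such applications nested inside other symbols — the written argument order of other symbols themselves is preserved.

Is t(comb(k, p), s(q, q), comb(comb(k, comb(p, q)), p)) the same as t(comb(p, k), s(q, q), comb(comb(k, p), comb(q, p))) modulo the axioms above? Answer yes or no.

Left:  t(comb(k, p), s(q, q), comb(comb(k, comb(p, q)), p))
  Focus inside:  comb(comb(k, comb(p, q)), p)
  Flatten:  comb(k, p, q, p)
  Sort arguments:  comb(k, p, p, q)
  Reassemble:  t(comb(k, p), s(q, q), comb(k, p, p, q))
Right:  t(comb(p, k), s(q, q), comb(comb(k, p), comb(q, p)))
  Work inside:  comb(comb(k, p), comb(q, p))
  Flatten:  comb(k, p, q, p)
  Sort:  comb(k, p, p, q)
  Reassemble:  t(comb(k, p), s(q, q), comb(k, p, p, q))

Answer: yes — both canonical forms are t(comb(k, p), s(q, q), comb(k, p, p, q))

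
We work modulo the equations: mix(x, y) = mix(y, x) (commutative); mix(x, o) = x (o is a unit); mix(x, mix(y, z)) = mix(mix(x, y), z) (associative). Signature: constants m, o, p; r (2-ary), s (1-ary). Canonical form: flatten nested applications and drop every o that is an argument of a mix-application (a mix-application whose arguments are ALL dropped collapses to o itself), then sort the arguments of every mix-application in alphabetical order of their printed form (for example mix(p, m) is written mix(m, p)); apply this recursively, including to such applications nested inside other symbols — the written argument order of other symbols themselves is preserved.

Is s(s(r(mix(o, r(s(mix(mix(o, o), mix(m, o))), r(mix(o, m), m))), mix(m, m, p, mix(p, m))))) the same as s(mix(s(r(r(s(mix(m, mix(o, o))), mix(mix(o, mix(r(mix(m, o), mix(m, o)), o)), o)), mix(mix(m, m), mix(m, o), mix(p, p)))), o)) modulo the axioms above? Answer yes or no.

Left:  s(s(r(mix(o, r(s(mix(mix(o, o), mix(m, o))), r(mix(o, m), m))), mix(m, m, p, mix(p, m)))))
  Work inside:  mix(o, r(s(mix(mix(o, o), mix(m, o))), r(mix(o, m), m)))
  Canonicalize subterm:  r(s(mix(mix(o, o), mix(m, o))), r(mix(o, m), m))  →  r(s(m), r(m, m))
  Drop the unit:  drop o
  Sort arguments:  r(s(m), r(m, m))
  Rebuild:  s(s(r(r(s(m), r(m, m)), mix(m, m, m, p, p))))
Right:  s(mix(s(r(r(s(mix(m, mix(o, o))), mix(mix(o, mix(r(mix(m, o), mix(m, o)), o)), o)), mix(mix(m, m), mix(m, o), mix(p, p)))), o))
  Focus inside:  mix(s(r(r(s(mix(m, mix(o, o))), mix(mix(o, mix(r(mix(m, o), mix(m, o)), o)), o)), mix(mix(m, m), mix(m, o), mix(p, p)))), o)
  Inside:  s(r(r(s(mix(m, mix(o, o))), mix(mix(o, mix(r(mix(m, o), mix(m, o)), o)), o)), mix(mix(m, m), mix(m, o), mix(p, p))))  →  s(r(r(s(m), r(m, m)), mix(m, m, m, p, p)))
  Drop the unit:  drop o
  Sort arguments:  s(r(r(s(m), r(m, m)), mix(m, m, m, p, p)))
  Reassemble:  s(s(r(r(s(m), r(m, m)), mix(m, m, m, p, p))))

Answer: yes — both canonical forms are s(s(r(r(s(m), r(m, m)), mix(m, m, m, p, p))))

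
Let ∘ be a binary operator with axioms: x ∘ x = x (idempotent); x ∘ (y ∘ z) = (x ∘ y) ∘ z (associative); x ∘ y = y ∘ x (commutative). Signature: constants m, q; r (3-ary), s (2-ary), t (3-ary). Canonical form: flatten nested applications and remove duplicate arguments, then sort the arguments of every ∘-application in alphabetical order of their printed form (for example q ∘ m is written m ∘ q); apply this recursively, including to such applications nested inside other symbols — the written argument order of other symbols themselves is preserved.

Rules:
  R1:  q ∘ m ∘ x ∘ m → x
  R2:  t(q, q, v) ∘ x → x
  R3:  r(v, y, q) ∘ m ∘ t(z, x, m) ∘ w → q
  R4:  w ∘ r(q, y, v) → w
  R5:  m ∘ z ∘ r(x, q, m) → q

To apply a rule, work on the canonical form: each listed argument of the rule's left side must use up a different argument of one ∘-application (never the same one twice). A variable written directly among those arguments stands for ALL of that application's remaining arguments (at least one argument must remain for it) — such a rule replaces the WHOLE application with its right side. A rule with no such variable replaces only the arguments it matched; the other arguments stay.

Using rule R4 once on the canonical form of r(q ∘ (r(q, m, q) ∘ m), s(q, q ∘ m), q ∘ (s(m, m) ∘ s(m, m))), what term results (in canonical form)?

Answer: r(m ∘ q, s(q, m ∘ q), q ∘ s(m, m))

Derivation:
Canonical form:  r(m ∘ q ∘ r(q, m, q), s(q, m ∘ q), q ∘ s(m, m))
R4 matches:  uses r(q, m, q);  v := q, w := m ∘ q, y := m
The variable takes the whole remainder — replace the entire application.
Result:  r(m ∘ q, s(q, m ∘ q), q ∘ s(m, m))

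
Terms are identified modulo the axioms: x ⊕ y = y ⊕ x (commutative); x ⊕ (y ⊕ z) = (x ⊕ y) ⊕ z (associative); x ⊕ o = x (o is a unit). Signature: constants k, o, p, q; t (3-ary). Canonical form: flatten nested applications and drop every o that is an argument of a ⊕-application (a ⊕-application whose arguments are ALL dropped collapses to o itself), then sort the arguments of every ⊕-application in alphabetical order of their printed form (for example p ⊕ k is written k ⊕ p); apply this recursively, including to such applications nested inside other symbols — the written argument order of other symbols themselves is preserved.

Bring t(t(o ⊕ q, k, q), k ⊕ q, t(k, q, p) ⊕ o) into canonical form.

Answer: t(t(q, k, q), k ⊕ q, t(k, q, p))

Derivation:
Focus inside:  t(k, q, p) ⊕ o
Units out:  drop o
Order the arguments:  t(k, q, p)
Put back:  t(t(q, k, q), k ⊕ q, t(k, q, p))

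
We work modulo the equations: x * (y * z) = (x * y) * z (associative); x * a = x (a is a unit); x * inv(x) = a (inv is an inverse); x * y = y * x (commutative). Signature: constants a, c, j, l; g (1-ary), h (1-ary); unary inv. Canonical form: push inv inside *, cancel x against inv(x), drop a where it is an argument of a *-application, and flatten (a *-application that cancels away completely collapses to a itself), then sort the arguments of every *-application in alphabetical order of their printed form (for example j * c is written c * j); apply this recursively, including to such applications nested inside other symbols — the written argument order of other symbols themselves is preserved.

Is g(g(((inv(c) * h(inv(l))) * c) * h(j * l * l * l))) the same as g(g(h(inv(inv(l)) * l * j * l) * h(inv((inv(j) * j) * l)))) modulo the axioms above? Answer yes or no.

Left:  g(g(((inv(c) * h(inv(l))) * c) * h(j * l * l * l)))
  Focus inside:  ((inv(c) * h(inv(l))) * c) * h(j * l * l * l)
  Cancel inverse pairs:  c cancels
  Combine occurrences:  h(inv(l)) * h(j * l * l * l)
  Rebuild:  g(g(h(inv(l)) * h(j * l * l * l)))
Right:  g(g(h(inv(inv(l)) * l * j * l) * h(inv((inv(j) * j) * l))))
  Focus inside:  h(inv(inv(l)) * l * j * l) * h(inv((inv(j) * j) * l))
  Push inv inside:  distribute inv over * and collapse double inv
  Combine occurrences:  h(j * l * l * l) * h(inv(l))
  Sort:  h(inv(l)) * h(j * l * l * l)
  Reassemble:  g(g(h(inv(l)) * h(j * l * l * l)))

Answer: yes — both canonical forms are g(g(h(inv(l)) * h(j * l * l * l)))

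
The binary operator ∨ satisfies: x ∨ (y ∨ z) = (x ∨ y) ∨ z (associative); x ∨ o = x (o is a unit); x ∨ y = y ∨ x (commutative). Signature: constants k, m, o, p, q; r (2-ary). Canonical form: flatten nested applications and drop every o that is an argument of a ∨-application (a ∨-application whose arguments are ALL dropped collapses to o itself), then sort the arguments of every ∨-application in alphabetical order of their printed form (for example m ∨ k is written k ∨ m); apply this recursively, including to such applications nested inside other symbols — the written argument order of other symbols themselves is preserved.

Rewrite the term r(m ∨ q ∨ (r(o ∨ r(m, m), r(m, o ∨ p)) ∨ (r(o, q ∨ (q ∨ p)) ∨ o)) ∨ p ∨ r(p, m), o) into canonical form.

Focus inside:  m ∨ q ∨ (r(o ∨ r(m, m), r(m, o ∨ p)) ∨ (r(o, q ∨ (q ∨ p)) ∨ o)) ∨ p ∨ r(p, m)
Flatten:  m ∨ q ∨ r(o ∨ r(m, m), r(m, o ∨ p)) ∨ r(o, q ∨ (q ∨ p)) ∨ o ∨ p ∨ r(p, m)
Simplify inside:  r(o ∨ r(m, m), r(m, o ∨ p))  →  r(r(m, m), r(m, p))
Canonicalize subterm:  r(o, q ∨ (q ∨ p))  →  r(o, p ∨ q ∨ q)
Unit:  drop o
Sort:  m ∨ p ∨ q ∨ r(o, p ∨ q ∨ q) ∨ r(p, m) ∨ r(r(m, m), r(m, p))
Reassemble:  r(m ∨ p ∨ q ∨ r(o, p ∨ q ∨ q) ∨ r(p, m) ∨ r(r(m, m), r(m, p)), o)

Answer: r(m ∨ p ∨ q ∨ r(o, p ∨ q ∨ q) ∨ r(p, m) ∨ r(r(m, m), r(m, p)), o)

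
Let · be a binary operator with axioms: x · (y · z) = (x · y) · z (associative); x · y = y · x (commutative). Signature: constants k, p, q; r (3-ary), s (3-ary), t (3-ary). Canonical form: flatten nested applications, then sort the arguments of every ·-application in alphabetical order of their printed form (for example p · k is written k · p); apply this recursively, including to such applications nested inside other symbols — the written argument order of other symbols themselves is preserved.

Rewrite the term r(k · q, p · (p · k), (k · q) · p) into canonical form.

Descend into:  (k · q) · p
Un-nest:  k · q · p
Order the arguments:  k · p · q
Put back:  r(k · q, k · p · p, k · p · q)

Answer: r(k · q, k · p · p, k · p · q)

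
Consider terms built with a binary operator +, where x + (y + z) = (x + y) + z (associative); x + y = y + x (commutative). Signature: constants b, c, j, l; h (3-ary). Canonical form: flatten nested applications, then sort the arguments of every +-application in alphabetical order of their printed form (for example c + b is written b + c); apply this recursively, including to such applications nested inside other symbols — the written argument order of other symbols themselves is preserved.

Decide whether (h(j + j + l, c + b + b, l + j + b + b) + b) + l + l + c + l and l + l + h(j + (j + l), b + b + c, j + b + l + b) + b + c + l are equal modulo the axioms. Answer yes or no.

Answer: yes — both canonical forms are b + c + h(j + j + l, b + b + c, b + b + j + l) + l + l + l

Derivation:
Left:  (h(j + j + l, c + b + b, l + j + b + b) + b) + l + l + c + l
  Un-nest:  h(j + j + l, c + b + b, l + j + b + b) + b + l + l + c + l
  Canonicalize subterm:  h(j + j + l, c + b + b, l + j + b + b)  →  h(j + j + l, b + b + c, b + b + j + l)
  Sort:  b + c + h(j + j + l, b + b + c, b + b + j + l) + l + l + l
Right:  l + l + h(j + (j + l), b + b + c, j + b + l + b) + b + c + l
  Canonicalize subterm:  h(j + (j + l), b + b + c, j + b + l + b)  →  h(j + j + l, b + b + c, b + b + j + l)
  Sort:  b + c + h(j + j + l, b + b + c, b + b + j + l) + l + l + l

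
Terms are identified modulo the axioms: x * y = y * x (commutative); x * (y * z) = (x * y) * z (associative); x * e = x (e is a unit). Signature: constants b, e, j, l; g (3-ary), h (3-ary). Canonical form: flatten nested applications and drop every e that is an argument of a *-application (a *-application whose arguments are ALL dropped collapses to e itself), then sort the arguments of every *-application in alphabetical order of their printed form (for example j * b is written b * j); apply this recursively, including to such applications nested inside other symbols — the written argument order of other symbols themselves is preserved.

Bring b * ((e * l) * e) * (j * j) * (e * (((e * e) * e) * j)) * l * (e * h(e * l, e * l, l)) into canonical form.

Answer: b * h(l, l, l) * j * j * j * l * l

Derivation:
Merge nested applications:  b * e * l * e * j * j * e * e * e * e * j * l * e * h(e * l, e * l, l)
Inside:  h(e * l, e * l, l)  →  h(l, l, l)
Units out:  drop e (×7)
Sort:  b * h(l, l, l) * j * j * j * l * l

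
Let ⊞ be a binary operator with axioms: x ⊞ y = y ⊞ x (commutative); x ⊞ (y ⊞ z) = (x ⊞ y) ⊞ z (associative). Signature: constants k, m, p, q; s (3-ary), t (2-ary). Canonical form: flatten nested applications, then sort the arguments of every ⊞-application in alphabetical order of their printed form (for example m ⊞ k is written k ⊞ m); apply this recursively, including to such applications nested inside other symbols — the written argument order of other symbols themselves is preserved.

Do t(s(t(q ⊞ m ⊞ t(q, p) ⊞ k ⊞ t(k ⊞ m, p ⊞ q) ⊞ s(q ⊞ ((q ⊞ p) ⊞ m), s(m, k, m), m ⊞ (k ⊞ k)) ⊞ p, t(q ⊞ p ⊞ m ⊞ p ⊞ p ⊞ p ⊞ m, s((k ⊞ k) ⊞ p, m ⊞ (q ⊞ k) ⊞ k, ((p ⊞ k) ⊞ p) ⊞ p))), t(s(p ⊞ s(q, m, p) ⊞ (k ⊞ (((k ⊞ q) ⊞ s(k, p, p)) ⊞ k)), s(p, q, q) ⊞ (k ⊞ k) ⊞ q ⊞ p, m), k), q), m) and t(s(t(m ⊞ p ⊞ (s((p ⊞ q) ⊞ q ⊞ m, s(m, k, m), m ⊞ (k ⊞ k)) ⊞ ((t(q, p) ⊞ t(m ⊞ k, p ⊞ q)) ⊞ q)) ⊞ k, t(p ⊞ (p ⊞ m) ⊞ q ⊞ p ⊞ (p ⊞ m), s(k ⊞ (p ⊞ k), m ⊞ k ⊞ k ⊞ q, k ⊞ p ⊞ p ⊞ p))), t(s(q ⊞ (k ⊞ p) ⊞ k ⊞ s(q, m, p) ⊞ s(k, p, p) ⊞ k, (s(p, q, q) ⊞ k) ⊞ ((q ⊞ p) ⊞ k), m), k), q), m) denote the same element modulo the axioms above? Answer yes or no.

Answer: yes — both canonical forms are t(s(t(k ⊞ m ⊞ p ⊞ q ⊞ s(m ⊞ p ⊞ q ⊞ q, s(m, k, m), k ⊞ k ⊞ m) ⊞ t(k ⊞ m, p ⊞ q) ⊞ t(q, p), t(m ⊞ m ⊞ p ⊞ p ⊞ p ⊞ p ⊞ q, s(k ⊞ k ⊞ p, k ⊞ k ⊞ m ⊞ q, k ⊞ p ⊞ p ⊞ p))), t(s(k ⊞ k ⊞ k ⊞ p ⊞ q ⊞ s(k, p, p) ⊞ s(q, m, p), k ⊞ k ⊞ p ⊞ q ⊞ s(p, q, q), m), k), q), m)

Derivation:
Left:  t(s(t(q ⊞ m ⊞ t(q, p) ⊞ k ⊞ t(k ⊞ m, p ⊞ q) ⊞ s(q ⊞ ((q ⊞ p) ⊞ m), s(m, k, m), m ⊞ (k ⊞ k)) ⊞ p, t(q ⊞ p ⊞ m ⊞ p ⊞ p ⊞ p ⊞ m, s((k ⊞ k) ⊞ p, m ⊞ (q ⊞ k) ⊞ k, ((p ⊞ k) ⊞ p) ⊞ p))), t(s(p ⊞ s(q, m, p) ⊞ (k ⊞ (((k ⊞ q) ⊞ s(k, p, p)) ⊞ k)), s(p, q, q) ⊞ (k ⊞ k) ⊞ q ⊞ p, m), k), q), m)
  Descend into:  q ⊞ m ⊞ t(q, p) ⊞ k ⊞ t(k ⊞ m, p ⊞ q) ⊞ s(q ⊞ ((q ⊞ p) ⊞ m), s(m, k, m), m ⊞ (k ⊞ k)) ⊞ p
  Simplify inside:  s(q ⊞ ((q ⊞ p) ⊞ m), s(m, k, m), m ⊞ (k ⊞ k))  →  s(m ⊞ p ⊞ q ⊞ q, s(m, k, m), k ⊞ k ⊞ m)
  Order the arguments:  k ⊞ m ⊞ p ⊞ q ⊞ s(m ⊞ p ⊞ q ⊞ q, s(m, k, m), k ⊞ k ⊞ m) ⊞ t(k ⊞ m, p ⊞ q) ⊞ t(q, p)
  Reassemble:  t(s(t(k ⊞ m ⊞ p ⊞ q ⊞ s(m ⊞ p ⊞ q ⊞ q, s(m, k, m), k ⊞ k ⊞ m) ⊞ t(k ⊞ m, p ⊞ q) ⊞ t(q, p), t(m ⊞ m ⊞ p ⊞ p ⊞ p ⊞ p ⊞ q, s(k ⊞ k ⊞ p, k ⊞ k ⊞ m ⊞ q, k ⊞ p ⊞ p ⊞ p))), t(s(k ⊞ k ⊞ k ⊞ p ⊞ q ⊞ s(k, p, p) ⊞ s(q, m, p), k ⊞ k ⊞ p ⊞ q ⊞ s(p, q, q), m), k), q), m)
Right:  t(s(t(m ⊞ p ⊞ (s((p ⊞ q) ⊞ q ⊞ m, s(m, k, m), m ⊞ (k ⊞ k)) ⊞ ((t(q, p) ⊞ t(m ⊞ k, p ⊞ q)) ⊞ q)) ⊞ k, t(p ⊞ (p ⊞ m) ⊞ q ⊞ p ⊞ (p ⊞ m), s(k ⊞ (p ⊞ k), m ⊞ k ⊞ k ⊞ q, k ⊞ p ⊞ p ⊞ p))), t(s(q ⊞ (k ⊞ p) ⊞ k ⊞ s(q, m, p) ⊞ s(k, p, p) ⊞ k, (s(p, q, q) ⊞ k) ⊞ ((q ⊞ p) ⊞ k), m), k), q), m)
  Focus inside:  m ⊞ p ⊞ (s((p ⊞ q) ⊞ q ⊞ m, s(m, k, m), m ⊞ (k ⊞ k)) ⊞ ((t(q, p) ⊞ t(m ⊞ k, p ⊞ q)) ⊞ q)) ⊞ k
  Merge nested applications:  m ⊞ p ⊞ s((p ⊞ q) ⊞ q ⊞ m, s(m, k, m), m ⊞ (k ⊞ k)) ⊞ t(q, p) ⊞ t(m ⊞ k, p ⊞ q) ⊞ q ⊞ k
  Inside:  s((p ⊞ q) ⊞ q ⊞ m, s(m, k, m), m ⊞ (k ⊞ k))  →  s(m ⊞ p ⊞ q ⊞ q, s(m, k, m), k ⊞ k ⊞ m)
  Inside:  t(m ⊞ k, p ⊞ q)  →  t(k ⊞ m, p ⊞ q)
  Order the arguments:  k ⊞ m ⊞ p ⊞ q ⊞ s(m ⊞ p ⊞ q ⊞ q, s(m, k, m), k ⊞ k ⊞ m) ⊞ t(k ⊞ m, p ⊞ q) ⊞ t(q, p)
  Put back:  t(s(t(k ⊞ m ⊞ p ⊞ q ⊞ s(m ⊞ p ⊞ q ⊞ q, s(m, k, m), k ⊞ k ⊞ m) ⊞ t(k ⊞ m, p ⊞ q) ⊞ t(q, p), t(m ⊞ m ⊞ p ⊞ p ⊞ p ⊞ p ⊞ q, s(k ⊞ k ⊞ p, k ⊞ k ⊞ m ⊞ q, k ⊞ p ⊞ p ⊞ p))), t(s(k ⊞ k ⊞ k ⊞ p ⊞ q ⊞ s(k, p, p) ⊞ s(q, m, p), k ⊞ k ⊞ p ⊞ q ⊞ s(p, q, q), m), k), q), m)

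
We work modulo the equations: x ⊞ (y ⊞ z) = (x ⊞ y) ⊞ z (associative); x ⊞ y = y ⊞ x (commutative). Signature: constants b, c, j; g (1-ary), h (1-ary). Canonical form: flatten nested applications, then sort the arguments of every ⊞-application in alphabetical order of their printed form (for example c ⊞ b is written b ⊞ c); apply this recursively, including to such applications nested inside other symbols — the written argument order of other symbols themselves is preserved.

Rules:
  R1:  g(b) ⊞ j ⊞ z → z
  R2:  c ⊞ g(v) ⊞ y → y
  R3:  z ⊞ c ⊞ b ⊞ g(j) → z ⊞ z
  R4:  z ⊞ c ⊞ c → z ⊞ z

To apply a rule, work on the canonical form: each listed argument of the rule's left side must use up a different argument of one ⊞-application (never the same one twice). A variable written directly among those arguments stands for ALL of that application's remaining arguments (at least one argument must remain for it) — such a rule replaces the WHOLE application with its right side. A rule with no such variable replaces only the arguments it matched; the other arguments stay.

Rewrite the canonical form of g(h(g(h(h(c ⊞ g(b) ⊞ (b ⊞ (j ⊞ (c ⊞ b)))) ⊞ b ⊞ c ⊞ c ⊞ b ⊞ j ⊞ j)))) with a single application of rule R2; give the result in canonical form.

Canonical form:  g(h(g(h(b ⊞ b ⊞ c ⊞ c ⊞ h(b ⊞ b ⊞ c ⊞ c ⊞ g(b) ⊞ j) ⊞ j ⊞ j))))
R2 matches:  uses c, g(b);  v := b, y := b ⊞ b ⊞ c ⊞ j
Every leftover argument binds to the variable; the entire application is replaced.
Result:  g(h(g(h(b ⊞ b ⊞ c ⊞ c ⊞ h(b ⊞ b ⊞ c ⊞ j) ⊞ j ⊞ j))))

Answer: g(h(g(h(b ⊞ b ⊞ c ⊞ c ⊞ h(b ⊞ b ⊞ c ⊞ j) ⊞ j ⊞ j))))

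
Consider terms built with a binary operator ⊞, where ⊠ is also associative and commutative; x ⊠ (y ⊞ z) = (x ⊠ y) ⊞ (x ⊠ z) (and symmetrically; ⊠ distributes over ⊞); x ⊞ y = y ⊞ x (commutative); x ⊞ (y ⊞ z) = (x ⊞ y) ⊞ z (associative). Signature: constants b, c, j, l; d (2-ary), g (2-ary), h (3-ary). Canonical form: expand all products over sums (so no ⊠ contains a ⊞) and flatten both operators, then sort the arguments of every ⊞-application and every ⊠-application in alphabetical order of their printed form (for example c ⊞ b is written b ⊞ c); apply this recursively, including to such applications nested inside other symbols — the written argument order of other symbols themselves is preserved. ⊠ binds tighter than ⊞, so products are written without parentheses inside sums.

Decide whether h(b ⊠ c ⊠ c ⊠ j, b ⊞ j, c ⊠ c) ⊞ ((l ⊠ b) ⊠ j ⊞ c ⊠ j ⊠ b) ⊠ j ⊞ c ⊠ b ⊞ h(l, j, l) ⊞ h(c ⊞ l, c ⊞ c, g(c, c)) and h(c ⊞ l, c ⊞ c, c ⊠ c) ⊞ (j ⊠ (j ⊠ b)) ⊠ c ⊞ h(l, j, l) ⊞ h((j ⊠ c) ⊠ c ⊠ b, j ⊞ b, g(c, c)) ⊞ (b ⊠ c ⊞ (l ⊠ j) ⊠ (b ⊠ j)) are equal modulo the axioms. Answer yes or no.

Left:  h(b ⊠ c ⊠ c ⊠ j, b ⊞ j, c ⊠ c) ⊞ ((l ⊠ b) ⊠ j ⊞ c ⊠ j ⊠ b) ⊠ j ⊞ c ⊠ b ⊞ h(l, j, l) ⊞ h(c ⊞ l, c ⊞ c, g(c, c))
  Expand products over sums:  h(b ⊠ c ⊠ c ⊠ j, b ⊞ j, c ⊠ c) ⊞ b ⊠ j ⊠ j ⊠ l ⊞ b ⊠ c ⊠ j ⊠ j ⊞ b ⊠ c ⊞ h(l, j, l) ⊞ h(c ⊞ l, c ⊞ c, g(c, c))
  Sort:  b ⊠ c ⊞ b ⊠ c ⊠ j ⊠ j ⊞ b ⊠ j ⊠ j ⊠ l ⊞ h(b ⊠ c ⊠ c ⊠ j, b ⊞ j, c ⊠ c) ⊞ h(c ⊞ l, c ⊞ c, g(c, c)) ⊞ h(l, j, l)
Right:  h(c ⊞ l, c ⊞ c, c ⊠ c) ⊞ (j ⊠ (j ⊠ b)) ⊠ c ⊞ h(l, j, l) ⊞ h((j ⊠ c) ⊠ c ⊠ b, j ⊞ b, g(c, c)) ⊞ (b ⊠ c ⊞ (l ⊠ j) ⊠ (b ⊠ j))
  Flatten:  h(c ⊞ l, c ⊞ c, c ⊠ c) ⊞ b ⊠ c ⊠ j ⊠ j ⊞ h(l, j, l) ⊞ h(b ⊠ c ⊠ c ⊠ j, b ⊞ j, g(c, c)) ⊞ b ⊠ c ⊞ b ⊠ j ⊠ j ⊠ l
  Sort arguments:  b ⊠ c ⊞ b ⊠ c ⊠ j ⊠ j ⊞ b ⊠ j ⊠ j ⊠ l ⊞ h(b ⊠ c ⊠ c ⊠ j, b ⊞ j, g(c, c)) ⊞ h(c ⊞ l, c ⊞ c, c ⊠ c) ⊞ h(l, j, l)

Answer: no — b ⊠ c ⊞ b ⊠ c ⊠ j ⊠ j ⊞ b ⊠ j ⊠ j ⊠ l ⊞ h(b ⊠ c ⊠ c ⊠ j, b ⊞ j, c ⊠ c) ⊞ h(c ⊞ l, c ⊞ c, g(c, c)) ⊞ h(l, j, l) vs b ⊠ c ⊞ b ⊠ c ⊠ j ⊠ j ⊞ b ⊠ j ⊠ j ⊠ l ⊞ h(b ⊠ c ⊠ c ⊠ j, b ⊞ j, g(c, c)) ⊞ h(c ⊞ l, c ⊞ c, c ⊠ c) ⊞ h(l, j, l)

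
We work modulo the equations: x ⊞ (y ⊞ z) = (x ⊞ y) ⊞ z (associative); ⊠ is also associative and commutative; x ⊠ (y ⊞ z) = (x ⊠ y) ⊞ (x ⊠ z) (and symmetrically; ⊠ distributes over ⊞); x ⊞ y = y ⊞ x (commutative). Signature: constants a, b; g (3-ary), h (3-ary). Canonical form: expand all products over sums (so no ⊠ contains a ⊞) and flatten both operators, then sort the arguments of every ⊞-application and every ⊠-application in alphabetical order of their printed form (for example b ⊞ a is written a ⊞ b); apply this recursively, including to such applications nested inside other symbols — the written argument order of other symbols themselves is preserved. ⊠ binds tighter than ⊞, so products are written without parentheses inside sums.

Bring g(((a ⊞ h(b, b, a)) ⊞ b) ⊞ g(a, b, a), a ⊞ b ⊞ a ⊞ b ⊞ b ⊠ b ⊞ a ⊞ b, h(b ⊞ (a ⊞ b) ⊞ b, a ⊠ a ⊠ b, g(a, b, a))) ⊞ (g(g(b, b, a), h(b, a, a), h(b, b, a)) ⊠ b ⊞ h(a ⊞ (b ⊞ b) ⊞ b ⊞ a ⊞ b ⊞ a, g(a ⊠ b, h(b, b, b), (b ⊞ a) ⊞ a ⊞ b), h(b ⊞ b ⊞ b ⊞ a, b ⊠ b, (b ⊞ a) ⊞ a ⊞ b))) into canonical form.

Un-nest:  g(a ⊞ b ⊞ g(a, b, a) ⊞ h(b, b, a), a ⊞ a ⊞ a ⊞ b ⊞ b ⊞ b ⊞ b ⊠ b, h(a ⊞ b ⊞ b ⊞ b, a ⊠ a ⊠ b, g(a, b, a))) ⊞ b ⊠ g(g(b, b, a), h(b, a, a), h(b, b, a)) ⊞ h(a ⊞ a ⊞ a ⊞ b ⊞ b ⊞ b ⊞ b, g(a ⊠ b, h(b, b, b), a ⊞ a ⊞ b ⊞ b), h(a ⊞ b ⊞ b ⊞ b, b ⊠ b, a ⊞ a ⊞ b ⊞ b))
Order the arguments:  b ⊠ g(g(b, b, a), h(b, a, a), h(b, b, a)) ⊞ g(a ⊞ b ⊞ g(a, b, a) ⊞ h(b, b, a), a ⊞ a ⊞ a ⊞ b ⊞ b ⊞ b ⊞ b ⊠ b, h(a ⊞ b ⊞ b ⊞ b, a ⊠ a ⊠ b, g(a, b, a))) ⊞ h(a ⊞ a ⊞ a ⊞ b ⊞ b ⊞ b ⊞ b, g(a ⊠ b, h(b, b, b), a ⊞ a ⊞ b ⊞ b), h(a ⊞ b ⊞ b ⊞ b, b ⊠ b, a ⊞ a ⊞ b ⊞ b))

Answer: b ⊠ g(g(b, b, a), h(b, a, a), h(b, b, a)) ⊞ g(a ⊞ b ⊞ g(a, b, a) ⊞ h(b, b, a), a ⊞ a ⊞ a ⊞ b ⊞ b ⊞ b ⊞ b ⊠ b, h(a ⊞ b ⊞ b ⊞ b, a ⊠ a ⊠ b, g(a, b, a))) ⊞ h(a ⊞ a ⊞ a ⊞ b ⊞ b ⊞ b ⊞ b, g(a ⊠ b, h(b, b, b), a ⊞ a ⊞ b ⊞ b), h(a ⊞ b ⊞ b ⊞ b, b ⊠ b, a ⊞ a ⊞ b ⊞ b))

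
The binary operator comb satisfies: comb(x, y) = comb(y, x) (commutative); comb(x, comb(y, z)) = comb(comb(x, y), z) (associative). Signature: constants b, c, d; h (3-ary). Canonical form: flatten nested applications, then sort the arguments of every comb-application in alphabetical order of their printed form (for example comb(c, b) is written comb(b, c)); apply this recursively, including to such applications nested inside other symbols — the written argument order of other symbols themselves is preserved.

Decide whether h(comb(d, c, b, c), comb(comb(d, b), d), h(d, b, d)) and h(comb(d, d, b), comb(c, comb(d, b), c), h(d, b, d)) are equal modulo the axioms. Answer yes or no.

Answer: no — h(comb(b, c, c, d), comb(b, d, d), h(d, b, d)) vs h(comb(b, d, d), comb(b, c, c, d), h(d, b, d))

Derivation:
Left:  h(comb(d, c, b, c), comb(comb(d, b), d), h(d, b, d))
  Work inside:  comb(comb(d, b), d)
  Un-nest:  comb(d, b, d)
  Sort:  comb(b, d, d)
  Put back:  h(comb(b, c, c, d), comb(b, d, d), h(d, b, d))
Right:  h(comb(d, d, b), comb(c, comb(d, b), c), h(d, b, d))
  Work inside:  comb(c, comb(d, b), c)
  Flatten:  comb(c, d, b, c)
  Sort arguments:  comb(b, c, c, d)
  Reassemble:  h(comb(b, d, d), comb(b, c, c, d), h(d, b, d))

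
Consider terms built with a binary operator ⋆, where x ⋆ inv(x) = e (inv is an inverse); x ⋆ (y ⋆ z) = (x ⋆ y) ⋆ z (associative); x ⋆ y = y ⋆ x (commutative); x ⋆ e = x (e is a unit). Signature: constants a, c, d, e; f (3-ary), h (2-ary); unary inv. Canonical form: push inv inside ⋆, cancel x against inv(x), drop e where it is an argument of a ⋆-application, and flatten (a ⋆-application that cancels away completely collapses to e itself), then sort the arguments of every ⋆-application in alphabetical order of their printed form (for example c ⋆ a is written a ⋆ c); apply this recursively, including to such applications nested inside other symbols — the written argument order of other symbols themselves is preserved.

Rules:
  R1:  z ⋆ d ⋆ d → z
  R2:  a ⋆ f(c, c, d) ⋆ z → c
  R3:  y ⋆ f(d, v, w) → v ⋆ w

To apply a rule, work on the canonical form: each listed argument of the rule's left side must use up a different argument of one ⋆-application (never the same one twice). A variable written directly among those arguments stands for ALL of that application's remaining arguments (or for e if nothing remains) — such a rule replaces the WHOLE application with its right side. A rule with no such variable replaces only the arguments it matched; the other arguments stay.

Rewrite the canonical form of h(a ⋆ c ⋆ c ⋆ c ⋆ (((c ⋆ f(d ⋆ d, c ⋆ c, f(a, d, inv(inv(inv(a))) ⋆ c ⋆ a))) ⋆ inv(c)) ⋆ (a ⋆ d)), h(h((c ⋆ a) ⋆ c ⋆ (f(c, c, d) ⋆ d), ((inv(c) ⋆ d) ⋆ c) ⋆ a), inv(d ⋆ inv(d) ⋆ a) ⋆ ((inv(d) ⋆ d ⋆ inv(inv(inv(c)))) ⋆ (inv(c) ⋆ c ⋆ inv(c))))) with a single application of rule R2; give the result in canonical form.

Canonical form:  h(a ⋆ a ⋆ c ⋆ c ⋆ c ⋆ d ⋆ f(d ⋆ d, c ⋆ c, f(a, d, c)), h(h(a ⋆ c ⋆ c ⋆ d ⋆ f(c, c, d), a ⋆ d), inv(a) ⋆ inv(c) ⋆ inv(c)))
Apply R2:  consuming a, f(c, c, d);  z := c ⋆ c ⋆ d
The extension variable absorbs all remaining arguments, so the whole application is rewritten.
Giving:  h(a ⋆ a ⋆ c ⋆ c ⋆ c ⋆ d ⋆ f(d ⋆ d, c ⋆ c, f(a, d, c)), h(h(c, a ⋆ d), inv(a) ⋆ inv(c) ⋆ inv(c)))

Answer: h(a ⋆ a ⋆ c ⋆ c ⋆ c ⋆ d ⋆ f(d ⋆ d, c ⋆ c, f(a, d, c)), h(h(c, a ⋆ d), inv(a) ⋆ inv(c) ⋆ inv(c)))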